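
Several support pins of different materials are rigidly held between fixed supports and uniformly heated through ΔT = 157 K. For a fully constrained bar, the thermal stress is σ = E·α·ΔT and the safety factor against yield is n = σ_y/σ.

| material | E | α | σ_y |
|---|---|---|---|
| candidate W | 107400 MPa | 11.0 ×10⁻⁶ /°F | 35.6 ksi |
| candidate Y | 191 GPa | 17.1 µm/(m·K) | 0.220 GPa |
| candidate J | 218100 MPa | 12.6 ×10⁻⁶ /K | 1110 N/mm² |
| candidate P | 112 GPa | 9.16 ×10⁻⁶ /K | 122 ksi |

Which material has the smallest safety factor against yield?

candidate Y

Converting E to GPa, α to ×10⁻⁶/K, σ_y to MPa, then σ and n for each:
  candidate W: E = 107.4, α = 19.8, σ_y = 245.5 → σ = 334 MPa, n = 0.735
  candidate Y: E = 191.0, α = 17.1, σ_y = 220.0 → σ = 513 MPa, n = 0.429
  candidate J: E = 218.1, α = 12.6, σ_y = 1110 → σ = 431 MPa, n = 2.57
  candidate P: E = 112.0, α = 9.16, σ_y = 841.2 → σ = 161 MPa, n = 5.22
Smallest n: candidate Y with n = 0.429.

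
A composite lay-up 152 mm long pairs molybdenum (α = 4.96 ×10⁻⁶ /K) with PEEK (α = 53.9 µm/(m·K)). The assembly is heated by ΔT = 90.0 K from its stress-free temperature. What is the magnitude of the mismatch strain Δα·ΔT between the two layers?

4.40×10⁻³

Δα = |4.96 − 53.9|×10⁻⁶/K = 48.9×10⁻⁶/K.
Mismatch strain = Δα·ΔT = 48.9×10⁻⁶ × 90.0 = 4.40×10⁻³.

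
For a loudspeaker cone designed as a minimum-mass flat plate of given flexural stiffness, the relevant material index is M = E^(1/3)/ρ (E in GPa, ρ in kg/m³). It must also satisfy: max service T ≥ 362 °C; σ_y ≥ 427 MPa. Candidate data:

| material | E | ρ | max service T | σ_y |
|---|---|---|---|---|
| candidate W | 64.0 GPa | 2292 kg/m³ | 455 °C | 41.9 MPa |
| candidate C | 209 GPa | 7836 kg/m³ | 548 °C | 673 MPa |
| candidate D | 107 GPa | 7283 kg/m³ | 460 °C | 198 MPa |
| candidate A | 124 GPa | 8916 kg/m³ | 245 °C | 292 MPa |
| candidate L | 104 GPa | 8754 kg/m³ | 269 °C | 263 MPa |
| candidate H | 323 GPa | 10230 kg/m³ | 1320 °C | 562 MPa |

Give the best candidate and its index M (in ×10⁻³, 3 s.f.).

Screen on constraints: max service T ≥ 362 °C; σ_y ≥ 427 MPa. Survivors: candidate C, candidate H.
Computing M directly (units already consistent):
  candidate C: M = 0.757×10⁻³
  candidate H: M = 0.671×10⁻³
The maximum is for candidate C.

candidate C, M = 0.757×10⁻³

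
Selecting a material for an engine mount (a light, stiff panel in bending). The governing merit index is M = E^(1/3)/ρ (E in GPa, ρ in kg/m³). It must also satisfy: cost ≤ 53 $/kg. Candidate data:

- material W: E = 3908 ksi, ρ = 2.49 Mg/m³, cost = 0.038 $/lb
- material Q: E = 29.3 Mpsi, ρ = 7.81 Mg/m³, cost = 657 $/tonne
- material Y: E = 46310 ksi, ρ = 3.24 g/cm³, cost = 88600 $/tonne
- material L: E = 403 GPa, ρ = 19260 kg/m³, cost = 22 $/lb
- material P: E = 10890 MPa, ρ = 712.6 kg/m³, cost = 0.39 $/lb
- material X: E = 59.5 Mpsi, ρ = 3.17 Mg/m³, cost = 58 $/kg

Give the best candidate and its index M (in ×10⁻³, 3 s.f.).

Screen on constraints: cost ≤ 53 $/kg. Survivors: material W, material Q, material L, material P.
Normalizing units and computing the index:
  material W: E = 26.94 GPa, ρ = 2490 kg/m³
  material Q: E = 202.0 GPa, ρ = 7810 kg/m³
  material L: E = 403.0 GPa, ρ = 19260 kg/m³
  material P: E = 10.89 GPa, ρ = 712.6 kg/m³
  material P: M = 3.11×10⁻³
  material W: M = 1.20×10⁻³
  material Q: M = 0.751×10⁻³
  material L: M = 0.384×10⁻³
Material P has the largest M.

material P, M = 3.11×10⁻³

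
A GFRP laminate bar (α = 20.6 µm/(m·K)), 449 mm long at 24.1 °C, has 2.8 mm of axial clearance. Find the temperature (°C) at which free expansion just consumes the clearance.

α·L₀·ΔT = 2.8 mm ⇒ ΔT = 2.8 / (20.6×10⁻⁶ × 449.0) = 302.7 K.
T = 24.1 + 302.7 = 326.8 °C.

327 °C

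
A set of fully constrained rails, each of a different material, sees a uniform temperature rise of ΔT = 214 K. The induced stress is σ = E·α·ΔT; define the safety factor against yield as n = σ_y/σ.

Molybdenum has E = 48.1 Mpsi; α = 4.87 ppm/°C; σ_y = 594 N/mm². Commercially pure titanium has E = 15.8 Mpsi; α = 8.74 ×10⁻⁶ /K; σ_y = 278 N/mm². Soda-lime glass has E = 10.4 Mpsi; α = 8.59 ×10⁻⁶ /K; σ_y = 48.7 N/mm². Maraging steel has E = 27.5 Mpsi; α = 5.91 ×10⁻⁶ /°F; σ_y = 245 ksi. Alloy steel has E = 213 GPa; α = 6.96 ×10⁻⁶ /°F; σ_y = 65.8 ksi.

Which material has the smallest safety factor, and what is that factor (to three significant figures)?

With everything in SI (GPa, ×10⁻⁶/K, MPa):
  molybdenum: E = 331.6, α = 4.87, σ_y = 594.0 → σ = 346 MPa, n = 1.72
  commercially pure titanium: E = 108.9, α = 8.74, σ_y = 278.0 → σ = 204 MPa, n = 1.36
  soda-lime glass: E = 71.71, α = 8.59, σ_y = 48.70 → σ = 132 MPa, n = 0.369
  maraging steel: E = 189.6, α = 10.6, σ_y = 1689 → σ = 432 MPa, n = 3.91
  alloy steel: E = 213.0, α = 12.5, σ_y = 453.7 → σ = 571 MPa, n = 0.794
Soda-lime glass has the lowest safety factor, n = 0.369.

soda-lime glass, n = 0.369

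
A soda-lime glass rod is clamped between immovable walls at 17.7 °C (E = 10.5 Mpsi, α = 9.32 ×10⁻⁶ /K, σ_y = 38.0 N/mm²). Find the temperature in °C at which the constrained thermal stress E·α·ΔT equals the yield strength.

E = 10.5 Mpsi = 72.39 GPa.
σ_y = 38.0 N/mm² = 38.00 MPa.
E·α·ΔT = 38.00 MPa ⇒ ΔT = 38.00 / (72.39×10³ × 9.32×10⁻⁶) = 56.32 K.
T = 17.7 + 56.32 = 74.02 °C.

74.0 °C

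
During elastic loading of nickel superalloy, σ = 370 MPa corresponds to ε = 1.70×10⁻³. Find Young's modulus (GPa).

218 GPa

E = σ/ε = 370 MPa / 1.70×10⁻³ = 217600 MPa = 218 GPa.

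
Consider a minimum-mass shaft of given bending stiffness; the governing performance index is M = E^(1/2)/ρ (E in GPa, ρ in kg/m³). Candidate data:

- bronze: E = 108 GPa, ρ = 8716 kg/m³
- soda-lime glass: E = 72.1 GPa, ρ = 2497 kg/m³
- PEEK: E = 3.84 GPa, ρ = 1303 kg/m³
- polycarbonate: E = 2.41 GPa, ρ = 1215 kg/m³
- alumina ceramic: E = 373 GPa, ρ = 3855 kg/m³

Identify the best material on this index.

alumina ceramic

Computing M directly (units already consistent):
  alumina ceramic: M = 5.01×10⁻³
  soda-lime glass: M = 3.40×10⁻³
  PEEK: M = 1.50×10⁻³
  polycarbonate: M = 1.28×10⁻³
  bronze: M = 1.19×10⁻³
Alumina ceramic has the largest M.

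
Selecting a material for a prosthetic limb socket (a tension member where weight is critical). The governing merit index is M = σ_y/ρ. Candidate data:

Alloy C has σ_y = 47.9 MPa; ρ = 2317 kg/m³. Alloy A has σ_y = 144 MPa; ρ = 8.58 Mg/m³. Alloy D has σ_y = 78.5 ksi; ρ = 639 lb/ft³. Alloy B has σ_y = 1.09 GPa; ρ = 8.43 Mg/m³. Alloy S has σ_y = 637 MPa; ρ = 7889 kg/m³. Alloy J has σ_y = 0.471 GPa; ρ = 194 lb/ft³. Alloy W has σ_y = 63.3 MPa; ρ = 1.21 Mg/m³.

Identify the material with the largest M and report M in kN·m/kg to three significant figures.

alloy J, M = 152 kN·m/kg

Putting every candidate on a common basis:
  alloy C: σ_y = 47.90 MPa, ρ = 2317 kg/m³
  alloy A: σ_y = 144.0 MPa, ρ = 8580 kg/m³
  alloy D: σ_y = 541.2 MPa, ρ = 10240 kg/m³
  alloy B: σ_y = 1090 MPa, ρ = 8430 kg/m³
  alloy S: σ_y = 637.0 MPa, ρ = 7889 kg/m³
  alloy J: σ_y = 471.0 MPa, ρ = 3108 kg/m³
  alloy W: σ_y = 63.30 MPa, ρ = 1210 kg/m³
  alloy J: M = 152 kN·m/kg
  alloy B: M = 129 kN·m/kg
  alloy S: M = 80.7 kN·m/kg
  alloy D: M = 52.9 kN·m/kg
  alloy W: M = 52.3 kN·m/kg
  alloy C: M = 20.7 kN·m/kg
  alloy A: M = 16.8 kN·m/kg
Alloy J has the largest M.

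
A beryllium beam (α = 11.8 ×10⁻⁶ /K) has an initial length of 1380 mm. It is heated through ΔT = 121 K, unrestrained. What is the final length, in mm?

1382.0 mm

ΔL = α·L₀·ΔT = 11.8×10⁻⁶ × 1380 mm × 121.0 K = 1.97 mm.
L = L₀ + ΔL = 1380 + 1.97 = 1382.0 mm.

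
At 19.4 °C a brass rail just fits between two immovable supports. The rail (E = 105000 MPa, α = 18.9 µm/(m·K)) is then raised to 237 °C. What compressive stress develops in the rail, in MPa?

432 MPa

E = 105000 MPa = 105.0 GPa.
ΔT = 217.6 K. Constrained thermal stress σ = E·α·ΔT = 105.0×10³ MPa × 18.9×10⁻⁶ × 217.6 = 432 MPa (compressive).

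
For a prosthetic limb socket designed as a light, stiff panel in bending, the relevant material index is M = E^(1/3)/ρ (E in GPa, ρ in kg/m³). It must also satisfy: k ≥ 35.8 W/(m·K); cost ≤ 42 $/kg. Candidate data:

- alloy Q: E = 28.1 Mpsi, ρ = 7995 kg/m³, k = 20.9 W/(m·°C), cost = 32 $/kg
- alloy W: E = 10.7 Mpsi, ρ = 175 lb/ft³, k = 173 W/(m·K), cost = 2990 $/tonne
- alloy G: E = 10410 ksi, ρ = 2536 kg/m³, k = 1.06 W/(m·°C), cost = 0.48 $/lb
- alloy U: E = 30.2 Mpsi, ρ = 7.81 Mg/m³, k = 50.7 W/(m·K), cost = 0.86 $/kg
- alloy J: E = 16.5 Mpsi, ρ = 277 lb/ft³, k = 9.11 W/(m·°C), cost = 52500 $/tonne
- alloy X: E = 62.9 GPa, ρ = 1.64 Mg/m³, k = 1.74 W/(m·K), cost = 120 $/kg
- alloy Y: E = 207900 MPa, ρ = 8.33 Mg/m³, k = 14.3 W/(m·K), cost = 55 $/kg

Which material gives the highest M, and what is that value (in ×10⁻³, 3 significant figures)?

Screen on constraints: k ≥ 35.8 W/(m·K); cost ≤ 42 $/kg. Survivors: alloy W, alloy U.
Putting every candidate on a common basis:
  alloy W: E = 73.77 GPa, ρ = 2803 kg/m³
  alloy U: E = 208.2 GPa, ρ = 7810 kg/m³
  alloy W: M = 1.50×10⁻³
  alloy U: M = 0.759×10⁻³
The maximum is for alloy W.

alloy W, M = 1.50×10⁻³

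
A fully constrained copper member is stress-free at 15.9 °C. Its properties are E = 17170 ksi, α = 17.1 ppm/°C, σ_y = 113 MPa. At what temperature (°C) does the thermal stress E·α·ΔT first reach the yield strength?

71.7 °C

E = 17170 ksi = 118.4 GPa.
E·α·ΔT = 113.0 MPa ⇒ ΔT = 113.0 / (118.4×10³ × 17.1×10⁻⁶) = 55.82 K.
T = 15.9 + 55.82 = 71.72 °C.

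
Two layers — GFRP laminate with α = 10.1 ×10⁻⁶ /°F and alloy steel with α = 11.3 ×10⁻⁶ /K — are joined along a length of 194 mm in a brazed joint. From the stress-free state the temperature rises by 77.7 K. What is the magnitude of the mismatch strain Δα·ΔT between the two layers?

5.35×10⁻⁴

GFRP laminate: α = 10.1×10⁻⁶/°F × 9/5 = 18.2×10⁻⁶/K.
Δα = |18.2 − 11.3|×10⁻⁶/K = 6.88×10⁻⁶/K.
Mismatch strain = Δα·ΔT = 6.88×10⁻⁶ × 77.7 = 5.35×10⁻⁴.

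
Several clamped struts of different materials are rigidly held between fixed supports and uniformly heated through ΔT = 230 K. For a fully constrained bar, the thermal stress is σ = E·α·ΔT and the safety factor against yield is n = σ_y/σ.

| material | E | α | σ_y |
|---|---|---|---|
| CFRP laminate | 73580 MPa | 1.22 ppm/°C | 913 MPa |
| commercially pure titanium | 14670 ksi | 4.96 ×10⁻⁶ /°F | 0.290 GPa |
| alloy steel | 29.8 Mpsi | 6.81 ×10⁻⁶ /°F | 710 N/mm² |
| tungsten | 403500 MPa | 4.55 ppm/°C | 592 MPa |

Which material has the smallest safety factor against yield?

alloy steel

Converting E to GPa, α to ×10⁻⁶/K, σ_y to MPa, then σ and n for each:
  CFRP laminate: E = 73.58, α = 1.22, σ_y = 913.0 → σ = 20.6 MPa, n = 44.2
  commercially pure titanium: E = 101.1, α = 8.93, σ_y = 290.0 → σ = 208 MPa, n = 1.40
  alloy steel: E = 205.5, α = 12.3, σ_y = 710.0 → σ = 579 MPa, n = 1.23
  tungsten: E = 403.5, α = 4.55, σ_y = 592.0 → σ = 422 MPa, n = 1.40
Smallest n: alloy steel with n = 1.23.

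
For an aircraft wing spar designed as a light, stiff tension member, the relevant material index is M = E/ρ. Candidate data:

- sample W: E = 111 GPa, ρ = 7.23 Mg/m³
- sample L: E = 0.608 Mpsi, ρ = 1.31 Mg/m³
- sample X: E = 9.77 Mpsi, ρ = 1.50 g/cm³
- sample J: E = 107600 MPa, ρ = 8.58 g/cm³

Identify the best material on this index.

Convert each candidate to consistent units, then evaluate M:
  sample W: E = 111.0 GPa, ρ = 7230 kg/m³
  sample L: E = 4.192 GPa, ρ = 1310 kg/m³
  sample X: E = 67.36 GPa, ρ = 1500 kg/m³
  sample J: E = 107.6 GPa, ρ = 8580 kg/m³
  sample X: M = 44.9 MN·m/kg
  sample W: M = 15.4 MN·m/kg
  sample J: M = 12.5 MN·m/kg
  sample L: M = 3.20 MN·m/kg
Sample X ranks first.

sample X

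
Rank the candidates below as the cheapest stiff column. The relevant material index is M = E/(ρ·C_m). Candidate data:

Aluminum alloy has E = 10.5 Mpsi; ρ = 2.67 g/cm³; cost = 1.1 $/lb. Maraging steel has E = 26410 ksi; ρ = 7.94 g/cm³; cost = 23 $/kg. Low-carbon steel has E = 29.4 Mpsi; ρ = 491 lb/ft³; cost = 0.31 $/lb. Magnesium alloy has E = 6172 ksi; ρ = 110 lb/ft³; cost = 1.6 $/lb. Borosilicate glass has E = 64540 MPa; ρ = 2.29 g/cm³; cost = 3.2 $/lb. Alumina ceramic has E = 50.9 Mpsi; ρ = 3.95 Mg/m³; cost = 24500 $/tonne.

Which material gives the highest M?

Convert each candidate to consistent units, then evaluate M:
  aluminum alloy: E = 72.39 GPa, ρ = 2670 kg/m³, cost = 2.425 $/kg
  maraging steel: E = 182.1 GPa, ρ = 7940 kg/m³, cost = 23.00 $/kg
  low-carbon steel: E = 202.7 GPa, ρ = 7865 kg/m³, cost = 0.6834 $/kg
  magnesium alloy: E = 42.55 GPa, ρ = 1762 kg/m³, cost = 3.527 $/kg
  borosilicate glass: E = 64.54 GPa, ρ = 2290 kg/m³, cost = 7.055 $/kg
  alumina ceramic: E = 350.9 GPa, ρ = 3950 kg/m³, cost = 24.50 $/kg
  low-carbon steel: M = 37.7 MN·m per $
  aluminum alloy: M = 11.2 MN·m per $
  magnesium alloy: M = 6.85 MN·m per $
  borosilicate glass: M = 3.99 MN·m per $
  alumina ceramic: M = 3.63 MN·m per $
  maraging steel: M = 0.997 MN·m per $
Low-carbon steel has the largest M.

low-carbon steel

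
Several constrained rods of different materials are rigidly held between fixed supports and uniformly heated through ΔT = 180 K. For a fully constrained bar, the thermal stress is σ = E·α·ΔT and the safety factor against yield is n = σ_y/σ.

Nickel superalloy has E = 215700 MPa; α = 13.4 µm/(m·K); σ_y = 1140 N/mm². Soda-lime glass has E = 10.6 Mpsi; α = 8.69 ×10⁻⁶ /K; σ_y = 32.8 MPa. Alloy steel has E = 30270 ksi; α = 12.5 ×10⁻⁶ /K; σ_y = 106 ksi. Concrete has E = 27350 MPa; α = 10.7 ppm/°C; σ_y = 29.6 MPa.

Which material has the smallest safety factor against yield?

Per material, after unit conversion:
  nickel superalloy: E = 215.7, α = 13.4, σ_y = 1140 → σ = 520 MPa, n = 2.19
  soda-lime glass: E = 73.08, α = 8.69, σ_y = 32.80 → σ = 114 MPa, n = 0.287
  alloy steel: E = 208.7, α = 12.5, σ_y = 730.8 → σ = 470 MPa, n = 1.56
  concrete: E = 27.35, α = 10.7, σ_y = 29.60 → σ = 52.7 MPa, n = 0.562
Soda-lime glass has the lowest safety factor, n = 0.287.

soda-lime glass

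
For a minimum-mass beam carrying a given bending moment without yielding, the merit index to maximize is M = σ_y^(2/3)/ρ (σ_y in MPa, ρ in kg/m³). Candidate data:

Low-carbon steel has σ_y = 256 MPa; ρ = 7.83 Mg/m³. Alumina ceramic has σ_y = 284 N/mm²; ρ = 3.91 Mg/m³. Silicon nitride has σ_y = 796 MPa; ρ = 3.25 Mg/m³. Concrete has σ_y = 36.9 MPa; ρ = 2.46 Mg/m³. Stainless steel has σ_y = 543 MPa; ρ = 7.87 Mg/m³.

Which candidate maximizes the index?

After converting to SI:
  low-carbon steel: σ_y = 256.0 MPa, ρ = 7830 kg/m³
  alumina ceramic: σ_y = 284.0 MPa, ρ = 3910 kg/m³
  silicon nitride: σ_y = 796.0 MPa, ρ = 3250 kg/m³
  concrete: σ_y = 36.90 MPa, ρ = 2460 kg/m³
  stainless steel: σ_y = 543.0 MPa, ρ = 7870 kg/m³
  silicon nitride: M = 26.4×10⁻³
  alumina ceramic: M = 11.1×10⁻³
  stainless steel: M = 8.46×10⁻³
  low-carbon steel: M = 5.15×10⁻³
  concrete: M = 4.51×10⁻³
The maximum is for silicon nitride.

silicon nitride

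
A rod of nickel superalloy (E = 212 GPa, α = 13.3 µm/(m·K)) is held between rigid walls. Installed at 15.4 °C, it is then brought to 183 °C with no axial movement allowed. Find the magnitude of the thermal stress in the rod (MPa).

473 MPa

ΔT = 167.6 K. Constrained thermal stress σ = E·α·ΔT = 212.0×10³ MPa × 13.3×10⁻⁶ × 167.6 = 473 MPa (compressive).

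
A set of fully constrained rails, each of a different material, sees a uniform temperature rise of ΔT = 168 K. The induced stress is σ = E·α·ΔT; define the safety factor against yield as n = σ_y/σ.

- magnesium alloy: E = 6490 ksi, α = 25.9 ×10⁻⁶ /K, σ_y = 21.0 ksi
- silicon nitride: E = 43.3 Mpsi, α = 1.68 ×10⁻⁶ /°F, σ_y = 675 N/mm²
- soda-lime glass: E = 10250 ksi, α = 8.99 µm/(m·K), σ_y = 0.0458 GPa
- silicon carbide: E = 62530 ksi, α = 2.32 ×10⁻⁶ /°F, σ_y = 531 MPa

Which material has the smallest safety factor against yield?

Converting E to GPa, α to ×10⁻⁶/K, σ_y to MPa, then σ and n for each:
  magnesium alloy: E = 44.75, α = 25.9, σ_y = 144.8 → σ = 195 MPa, n = 0.744
  silicon nitride: E = 298.5, α = 3.02, σ_y = 675.0 → σ = 152 MPa, n = 4.45
  soda-lime glass: E = 70.67, α = 8.99, σ_y = 45.80 → σ = 107 MPa, n = 0.429
  silicon carbide: E = 431.1, α = 4.18, σ_y = 531.0 → σ = 302 MPa, n = 1.76
Soda-lime glass has the lowest safety factor, n = 0.429.

soda-lime glass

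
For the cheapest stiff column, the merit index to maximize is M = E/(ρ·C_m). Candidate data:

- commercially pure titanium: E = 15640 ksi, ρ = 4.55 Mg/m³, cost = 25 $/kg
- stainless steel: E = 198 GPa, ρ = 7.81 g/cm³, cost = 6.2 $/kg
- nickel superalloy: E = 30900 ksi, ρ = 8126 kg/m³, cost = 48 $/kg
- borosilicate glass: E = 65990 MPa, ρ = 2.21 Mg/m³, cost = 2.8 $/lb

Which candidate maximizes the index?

Normalizing units and computing the index:
  commercially pure titanium: E = 107.8 GPa, ρ = 4550 kg/m³, cost = 25.00 $/kg
  stainless steel: E = 198.0 GPa, ρ = 7810 kg/m³, cost = 6.200 $/kg
  nickel superalloy: E = 213.0 GPa, ρ = 8126 kg/m³, cost = 48.00 $/kg
  borosilicate glass: E = 65.99 GPa, ρ = 2210 kg/m³, cost = 6.173 $/kg
  borosilicate glass: M = 4.84 MN·m per $
  stainless steel: M = 4.09 MN·m per $
  commercially pure titanium: M = 0.948 MN·m per $
  nickel superalloy: M = 0.546 MN·m per $
Borosilicate glass ranks first.

borosilicate glass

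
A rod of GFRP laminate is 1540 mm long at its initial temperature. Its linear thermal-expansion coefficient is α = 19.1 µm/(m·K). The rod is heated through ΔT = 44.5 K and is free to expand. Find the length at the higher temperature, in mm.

1541.3 mm

ΔL = α·L₀·ΔT = 19.1×10⁻⁶ × 1540 mm × 44.50 K = 1.31 mm.
L = L₀ + ΔL = 1540 + 1.31 = 1541.3 mm.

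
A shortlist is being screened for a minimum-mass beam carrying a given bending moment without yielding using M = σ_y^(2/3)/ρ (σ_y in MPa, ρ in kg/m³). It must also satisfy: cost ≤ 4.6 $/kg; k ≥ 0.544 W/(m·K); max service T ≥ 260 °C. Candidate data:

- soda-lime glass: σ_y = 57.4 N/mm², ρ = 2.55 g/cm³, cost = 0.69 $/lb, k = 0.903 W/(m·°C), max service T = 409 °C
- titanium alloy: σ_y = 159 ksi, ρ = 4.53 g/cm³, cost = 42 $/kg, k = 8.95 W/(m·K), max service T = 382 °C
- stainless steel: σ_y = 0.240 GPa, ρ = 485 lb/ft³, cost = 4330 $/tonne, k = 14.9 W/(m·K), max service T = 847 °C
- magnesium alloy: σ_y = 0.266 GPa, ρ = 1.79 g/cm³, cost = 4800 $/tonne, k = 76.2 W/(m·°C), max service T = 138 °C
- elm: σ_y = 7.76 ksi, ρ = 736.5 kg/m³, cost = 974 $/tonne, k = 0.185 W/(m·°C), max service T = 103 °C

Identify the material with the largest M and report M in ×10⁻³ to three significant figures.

soda-lime glass, M = 5.84×10⁻³

Screen on constraints: cost ≤ 4.6 $/kg; k ≥ 0.544 W/(m·K); max service T ≥ 260 °C. Survivors: soda-lime glass, stainless steel.
After converting to SI:
  soda-lime glass: σ_y = 57.40 MPa, ρ = 2550 kg/m³
  stainless steel: σ_y = 240.0 MPa, ρ = 7769 kg/m³
  soda-lime glass: M = 5.84×10⁻³
  stainless steel: M = 4.97×10⁻³
Soda-lime glass ranks first.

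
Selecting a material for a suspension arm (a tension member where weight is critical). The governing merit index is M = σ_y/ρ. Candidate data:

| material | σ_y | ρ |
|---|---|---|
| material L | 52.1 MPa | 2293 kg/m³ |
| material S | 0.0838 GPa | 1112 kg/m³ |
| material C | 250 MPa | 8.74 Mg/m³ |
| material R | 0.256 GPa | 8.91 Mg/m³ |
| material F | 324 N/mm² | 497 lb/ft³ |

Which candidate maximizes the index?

In SI units:
  material L: σ_y = 52.10 MPa, ρ = 2293 kg/m³
  material S: σ_y = 83.80 MPa, ρ = 1112 kg/m³
  material C: σ_y = 250.0 MPa, ρ = 8740 kg/m³
  material R: σ_y = 256.0 MPa, ρ = 8910 kg/m³
  material F: σ_y = 324.0 MPa, ρ = 7961 kg/m³
  material S: M = 75.4 kN·m/kg
  material F: M = 40.7 kN·m/kg
  material R: M = 28.7 kN·m/kg
  material C: M = 28.6 kN·m/kg
  material L: M = 22.7 kN·m/kg
The maximum is for material S.

material S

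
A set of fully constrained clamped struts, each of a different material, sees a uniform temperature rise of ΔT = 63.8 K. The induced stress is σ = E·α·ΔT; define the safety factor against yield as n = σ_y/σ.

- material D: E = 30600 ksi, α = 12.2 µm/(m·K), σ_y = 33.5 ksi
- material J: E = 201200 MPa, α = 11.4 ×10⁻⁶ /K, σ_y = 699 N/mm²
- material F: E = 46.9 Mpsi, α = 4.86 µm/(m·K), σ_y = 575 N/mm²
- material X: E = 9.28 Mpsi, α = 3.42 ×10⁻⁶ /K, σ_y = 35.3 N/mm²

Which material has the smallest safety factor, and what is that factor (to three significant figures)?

In consistent units (E in GPa, α in ×10⁻⁶/K, σ_y in MPa):
  material D: E = 211.0, α = 12.2, σ_y = 231.0 → σ = 164 MPa, n = 1.41
  material J: E = 201.2, α = 11.4, σ_y = 699.0 → σ = 146 MPa, n = 4.78
  material F: E = 323.4, α = 4.86, σ_y = 575.0 → σ = 100 MPa, n = 5.73
  material X: E = 63.98, α = 3.42, σ_y = 35.30 → σ = 14.0 MPa, n = 2.53
Smallest n: material D with n = 1.41.

material D, n = 1.41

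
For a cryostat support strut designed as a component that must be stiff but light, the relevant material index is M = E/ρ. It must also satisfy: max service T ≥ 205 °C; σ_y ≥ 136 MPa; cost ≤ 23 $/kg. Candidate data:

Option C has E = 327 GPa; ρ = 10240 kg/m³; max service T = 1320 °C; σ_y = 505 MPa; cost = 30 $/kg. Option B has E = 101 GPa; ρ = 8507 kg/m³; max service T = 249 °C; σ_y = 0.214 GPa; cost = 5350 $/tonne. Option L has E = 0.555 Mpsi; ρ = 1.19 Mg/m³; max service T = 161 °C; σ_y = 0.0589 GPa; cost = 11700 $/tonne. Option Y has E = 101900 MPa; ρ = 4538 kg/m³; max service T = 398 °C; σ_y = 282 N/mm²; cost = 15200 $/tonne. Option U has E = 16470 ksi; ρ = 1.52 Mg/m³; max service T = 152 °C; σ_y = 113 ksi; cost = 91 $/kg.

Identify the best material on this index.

option Y

Screen on constraints: max service T ≥ 205 °C; σ_y ≥ 136 MPa; cost ≤ 23 $/kg. Survivors: option B, option Y.
After converting to SI:
  option B: E = 101.0 GPa, ρ = 8507 kg/m³
  option Y: E = 101.9 GPa, ρ = 4538 kg/m³
  option Y: M = 22.5 MN·m/kg
  option B: M = 11.9 MN·m/kg
Highest index: option Y.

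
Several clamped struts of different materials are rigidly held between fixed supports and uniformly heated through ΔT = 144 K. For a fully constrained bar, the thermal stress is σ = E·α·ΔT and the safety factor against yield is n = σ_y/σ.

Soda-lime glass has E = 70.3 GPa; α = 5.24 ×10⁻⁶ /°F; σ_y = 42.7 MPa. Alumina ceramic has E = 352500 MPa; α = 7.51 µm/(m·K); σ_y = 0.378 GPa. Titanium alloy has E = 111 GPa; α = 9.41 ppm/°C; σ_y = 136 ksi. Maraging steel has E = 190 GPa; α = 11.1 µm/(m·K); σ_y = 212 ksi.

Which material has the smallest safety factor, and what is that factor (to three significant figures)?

soda-lime glass, n = 0.447

With everything in SI (GPa, ×10⁻⁶/K, MPa):
  soda-lime glass: E = 70.30, α = 9.43, σ_y = 42.70 → σ = 95.5 MPa, n = 0.447
  alumina ceramic: E = 352.5, α = 7.51, σ_y = 378.0 → σ = 381 MPa, n = 0.992
  titanium alloy: E = 111.0, α = 9.41, σ_y = 937.7 → σ = 150 MPa, n = 6.23
  maraging steel: E = 190.0, α = 11.1, σ_y = 1462 → σ = 304 MPa, n = 4.81
Soda-lime glass has the lowest safety factor, n = 0.447.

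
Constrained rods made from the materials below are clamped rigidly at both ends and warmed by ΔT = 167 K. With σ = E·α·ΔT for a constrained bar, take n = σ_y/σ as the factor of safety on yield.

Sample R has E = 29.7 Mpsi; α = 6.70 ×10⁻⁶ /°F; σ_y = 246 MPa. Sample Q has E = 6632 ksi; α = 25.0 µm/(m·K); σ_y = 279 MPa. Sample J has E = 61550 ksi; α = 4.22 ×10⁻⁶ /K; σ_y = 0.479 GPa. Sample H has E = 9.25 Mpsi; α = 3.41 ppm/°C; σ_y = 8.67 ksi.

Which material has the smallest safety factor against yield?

sample R

In consistent units (E in GPa, α in ×10⁻⁶/K, σ_y in MPa):
  sample R: E = 204.8, α = 12.1, σ_y = 246.0 → σ = 412 MPa, n = 0.596
  sample Q: E = 45.73, α = 25.0, σ_y = 279.0 → σ = 191 MPa, n = 1.46
  sample J: E = 424.4, α = 4.22, σ_y = 479.0 → σ = 299 MPa, n = 1.60
  sample H: E = 63.78, α = 3.41, σ_y = 59.78 → σ = 36.3 MPa, n = 1.65
The minimum is sample R at n = 0.596.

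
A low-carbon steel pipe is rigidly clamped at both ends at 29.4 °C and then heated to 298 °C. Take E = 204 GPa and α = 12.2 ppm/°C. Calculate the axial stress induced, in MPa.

668 MPa

ΔT = 268.6 K. Constrained thermal stress σ = E·α·ΔT = 204.0×10³ MPa × 12.2×10⁻⁶ × 268.6 = 668 MPa (compressive).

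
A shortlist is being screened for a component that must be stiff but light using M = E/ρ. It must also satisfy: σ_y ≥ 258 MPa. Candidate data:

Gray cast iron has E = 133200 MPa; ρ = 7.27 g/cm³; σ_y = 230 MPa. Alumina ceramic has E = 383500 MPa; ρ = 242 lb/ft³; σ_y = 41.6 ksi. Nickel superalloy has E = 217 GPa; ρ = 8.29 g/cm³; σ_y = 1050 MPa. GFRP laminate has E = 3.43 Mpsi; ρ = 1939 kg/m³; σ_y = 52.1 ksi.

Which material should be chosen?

Screen on constraints: σ_y ≥ 258 MPa. Survivors: alumina ceramic, nickel superalloy, GFRP laminate.
After converting to SI:
  alumina ceramic: E = 383.5 GPa, ρ = 3876 kg/m³
  nickel superalloy: E = 217.0 GPa, ρ = 8290 kg/m³
  GFRP laminate: E = 23.65 GPa, ρ = 1939 kg/m³
  alumina ceramic: M = 98.9 MN·m/kg
  nickel superalloy: M = 26.2 MN·m/kg
  GFRP laminate: M = 12.2 MN·m/kg
Alumina ceramic has the largest M.

alumina ceramic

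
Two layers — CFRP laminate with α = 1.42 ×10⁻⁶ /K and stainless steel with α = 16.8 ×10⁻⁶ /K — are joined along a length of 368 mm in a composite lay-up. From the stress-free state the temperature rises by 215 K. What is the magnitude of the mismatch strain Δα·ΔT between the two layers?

3.31×10⁻³

Δα = |1.42 − 16.8|×10⁻⁶/K = 15.4×10⁻⁶/K.
Mismatch strain = Δα·ΔT = 15.4×10⁻⁶ × 215.0 = 3.31×10⁻³.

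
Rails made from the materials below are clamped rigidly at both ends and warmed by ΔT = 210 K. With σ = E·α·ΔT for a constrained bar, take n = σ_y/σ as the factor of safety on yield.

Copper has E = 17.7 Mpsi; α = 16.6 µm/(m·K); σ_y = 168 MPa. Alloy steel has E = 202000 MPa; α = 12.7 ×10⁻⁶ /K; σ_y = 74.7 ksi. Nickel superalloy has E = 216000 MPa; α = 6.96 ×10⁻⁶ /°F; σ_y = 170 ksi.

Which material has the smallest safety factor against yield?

copper

In consistent units (E in GPa, α in ×10⁻⁶/K, σ_y in MPa):
  copper: E = 122.0, α = 16.6, σ_y = 168.0 → σ = 425 MPa, n = 0.395
  alloy steel: E = 202.0, α = 12.7, σ_y = 515.0 → σ = 539 MPa, n = 0.956
  nickel superalloy: E = 216.0, α = 12.5, σ_y = 1172 → σ = 568 MPa, n = 2.06
The minimum is copper at n = 0.395.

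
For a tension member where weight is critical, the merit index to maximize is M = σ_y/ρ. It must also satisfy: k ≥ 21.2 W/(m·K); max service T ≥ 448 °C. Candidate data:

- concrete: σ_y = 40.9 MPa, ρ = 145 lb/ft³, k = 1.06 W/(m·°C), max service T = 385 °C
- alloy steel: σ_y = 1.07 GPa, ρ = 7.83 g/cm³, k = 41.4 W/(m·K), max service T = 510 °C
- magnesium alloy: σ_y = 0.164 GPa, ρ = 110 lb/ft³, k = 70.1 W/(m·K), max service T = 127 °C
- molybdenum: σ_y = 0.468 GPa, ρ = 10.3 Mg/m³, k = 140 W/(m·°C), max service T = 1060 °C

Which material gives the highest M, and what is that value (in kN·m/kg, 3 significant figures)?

Screen on constraints: k ≥ 21.2 W/(m·K); max service T ≥ 448 °C. Survivors: alloy steel, molybdenum.
After converting to SI:
  alloy steel: σ_y = 1070 MPa, ρ = 7830 kg/m³
  molybdenum: σ_y = 468.0 MPa, ρ = 10300 kg/m³
  alloy steel: M = 137 kN·m/kg
  molybdenum: M = 45.4 kN·m/kg
Alloy steel has the largest M.

alloy steel, M = 137 kN·m/kg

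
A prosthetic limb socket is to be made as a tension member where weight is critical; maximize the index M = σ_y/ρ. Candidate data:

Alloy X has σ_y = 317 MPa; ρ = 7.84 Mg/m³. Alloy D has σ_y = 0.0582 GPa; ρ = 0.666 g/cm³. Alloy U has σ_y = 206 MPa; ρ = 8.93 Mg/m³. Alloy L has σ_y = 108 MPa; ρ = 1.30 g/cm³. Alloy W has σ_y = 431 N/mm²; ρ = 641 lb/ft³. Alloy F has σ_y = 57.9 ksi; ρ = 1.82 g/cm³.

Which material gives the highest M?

alloy F

Normalizing units and computing the index:
  alloy X: σ_y = 317.0 MPa, ρ = 7840 kg/m³
  alloy D: σ_y = 58.20 MPa, ρ = 666.0 kg/m³
  alloy U: σ_y = 206.0 MPa, ρ = 8930 kg/m³
  alloy L: σ_y = 108.0 MPa, ρ = 1300 kg/m³
  alloy W: σ_y = 431.0 MPa, ρ = 10270 kg/m³
  alloy F: σ_y = 399.2 MPa, ρ = 1820 kg/m³
  alloy F: M = 219 kN·m/kg
  alloy D: M = 87.4 kN·m/kg
  alloy L: M = 83.1 kN·m/kg
  alloy W: M = 42.0 kN·m/kg
  alloy X: M = 40.4 kN·m/kg
  alloy U: M = 23.1 kN·m/kg
Alloy F has the largest M.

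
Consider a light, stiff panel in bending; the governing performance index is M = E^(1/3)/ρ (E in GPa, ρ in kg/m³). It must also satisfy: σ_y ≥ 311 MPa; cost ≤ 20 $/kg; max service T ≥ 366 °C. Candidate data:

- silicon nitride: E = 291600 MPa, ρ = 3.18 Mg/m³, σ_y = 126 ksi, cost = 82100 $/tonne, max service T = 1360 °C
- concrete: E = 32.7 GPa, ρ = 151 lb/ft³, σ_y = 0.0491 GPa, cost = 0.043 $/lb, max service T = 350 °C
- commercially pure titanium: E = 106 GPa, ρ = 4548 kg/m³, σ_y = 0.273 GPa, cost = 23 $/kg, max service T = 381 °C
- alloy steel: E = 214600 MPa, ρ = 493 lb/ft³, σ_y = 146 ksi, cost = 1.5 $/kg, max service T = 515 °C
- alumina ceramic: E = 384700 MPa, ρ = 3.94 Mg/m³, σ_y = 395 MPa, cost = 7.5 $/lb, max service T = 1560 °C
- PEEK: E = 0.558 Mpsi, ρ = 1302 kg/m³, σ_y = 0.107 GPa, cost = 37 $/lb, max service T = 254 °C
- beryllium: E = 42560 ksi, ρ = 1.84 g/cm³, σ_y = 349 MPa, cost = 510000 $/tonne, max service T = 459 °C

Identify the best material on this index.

alumina ceramic

Screen on constraints: σ_y ≥ 311 MPa; cost ≤ 20 $/kg; max service T ≥ 366 °C. Survivors: alloy steel, alumina ceramic.
In SI units:
  alloy steel: E = 214.6 GPa, ρ = 7897 kg/m³
  alumina ceramic: E = 384.7 GPa, ρ = 3940 kg/m³
  alumina ceramic: M = 1.85×10⁻³
  alloy steel: M = 0.758×10⁻³
Highest index: alumina ceramic.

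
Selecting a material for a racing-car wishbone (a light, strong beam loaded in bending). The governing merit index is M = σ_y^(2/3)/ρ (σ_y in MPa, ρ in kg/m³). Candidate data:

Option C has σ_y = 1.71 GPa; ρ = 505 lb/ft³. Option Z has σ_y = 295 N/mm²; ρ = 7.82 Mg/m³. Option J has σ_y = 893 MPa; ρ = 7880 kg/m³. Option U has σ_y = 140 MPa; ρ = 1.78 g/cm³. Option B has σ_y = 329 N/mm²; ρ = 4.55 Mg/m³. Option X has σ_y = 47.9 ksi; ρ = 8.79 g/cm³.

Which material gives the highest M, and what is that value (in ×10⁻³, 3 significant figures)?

In SI units:
  option C: σ_y = 1710 MPa, ρ = 8089 kg/m³
  option Z: σ_y = 295.0 MPa, ρ = 7820 kg/m³
  option J: σ_y = 893.0 MPa, ρ = 7880 kg/m³
  option U: σ_y = 140.0 MPa, ρ = 1780 kg/m³
  option B: σ_y = 329.0 MPa, ρ = 4550 kg/m³
  option X: σ_y = 330.3 MPa, ρ = 8790 kg/m³
  option C: M = 17.7×10⁻³
  option U: M = 15.1×10⁻³
  option J: M = 11.8×10⁻³
  option B: M = 10.5×10⁻³
  option Z: M = 5.67×10⁻³
  option X: M = 5.44×10⁻³
Option C ranks first.

option C, M = 17.7×10⁻³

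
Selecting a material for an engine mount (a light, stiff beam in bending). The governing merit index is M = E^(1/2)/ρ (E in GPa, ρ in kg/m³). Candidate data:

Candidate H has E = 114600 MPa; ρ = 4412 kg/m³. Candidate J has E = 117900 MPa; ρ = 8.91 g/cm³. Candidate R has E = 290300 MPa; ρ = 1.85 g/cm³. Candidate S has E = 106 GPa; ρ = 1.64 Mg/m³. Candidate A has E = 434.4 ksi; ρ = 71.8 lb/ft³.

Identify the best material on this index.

candidate R

Convert each candidate to consistent units, then evaluate M:
  candidate H: E = 114.6 GPa, ρ = 4412 kg/m³
  candidate J: E = 117.9 GPa, ρ = 8910 kg/m³
  candidate R: E = 290.3 GPa, ρ = 1850 kg/m³
  candidate S: E = 106.0 GPa, ρ = 1640 kg/m³
  candidate A: E = 2.995 GPa, ρ = 1150 kg/m³
  candidate R: M = 9.21×10⁻³
  candidate S: M = 6.28×10⁻³
  candidate H: M = 2.43×10⁻³
  candidate A: M = 1.50×10⁻³
  candidate J: M = 1.22×10⁻³
Candidate R ranks first.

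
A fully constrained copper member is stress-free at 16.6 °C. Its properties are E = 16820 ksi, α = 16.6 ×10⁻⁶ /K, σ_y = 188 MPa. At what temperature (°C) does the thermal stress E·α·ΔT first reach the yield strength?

E = 16820 ksi = 116.0 GPa.
E·α·ΔT = 188.0 MPa ⇒ ΔT = 188.0 / (116.0×10³ × 16.6×10⁻⁶) = 97.66 K.
T = 16.6 + 97.66 = 114.3 °C.

114 °C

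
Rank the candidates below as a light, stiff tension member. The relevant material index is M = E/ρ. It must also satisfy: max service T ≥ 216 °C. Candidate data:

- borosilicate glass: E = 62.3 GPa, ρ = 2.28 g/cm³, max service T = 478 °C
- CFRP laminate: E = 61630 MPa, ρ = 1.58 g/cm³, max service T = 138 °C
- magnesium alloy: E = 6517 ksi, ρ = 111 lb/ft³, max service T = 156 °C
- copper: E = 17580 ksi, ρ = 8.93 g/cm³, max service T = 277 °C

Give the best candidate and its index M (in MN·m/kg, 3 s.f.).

borosilicate glass, M = 27.3 MN·m/kg

Screen on constraints: max service T ≥ 216 °C. Survivors: borosilicate glass, copper.
Normalizing units and computing the index:
  borosilicate glass: E = 62.30 GPa, ρ = 2280 kg/m³
  copper: E = 121.2 GPa, ρ = 8930 kg/m³
  borosilicate glass: M = 27.3 MN·m/kg
  copper: M = 13.6 MN·m/kg
The maximum is for borosilicate glass.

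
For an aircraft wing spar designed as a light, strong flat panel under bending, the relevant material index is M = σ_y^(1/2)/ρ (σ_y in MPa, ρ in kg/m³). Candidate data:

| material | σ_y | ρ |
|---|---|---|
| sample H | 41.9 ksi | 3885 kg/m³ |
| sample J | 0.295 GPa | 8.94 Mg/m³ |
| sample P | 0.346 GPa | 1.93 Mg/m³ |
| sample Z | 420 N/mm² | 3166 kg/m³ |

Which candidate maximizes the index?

sample P

Convert each candidate to consistent units, then evaluate M:
  sample H: σ_y = 288.9 MPa, ρ = 3885 kg/m³
  sample J: σ_y = 295.0 MPa, ρ = 8940 kg/m³
  sample P: σ_y = 346.0 MPa, ρ = 1930 kg/m³
  sample Z: σ_y = 420.0 MPa, ρ = 3166 kg/m³
  sample P: M = 9.64×10⁻³
  sample Z: M = 6.47×10⁻³
  sample H: M = 4.37×10⁻³
  sample J: M = 1.92×10⁻³
Sample P ranks first.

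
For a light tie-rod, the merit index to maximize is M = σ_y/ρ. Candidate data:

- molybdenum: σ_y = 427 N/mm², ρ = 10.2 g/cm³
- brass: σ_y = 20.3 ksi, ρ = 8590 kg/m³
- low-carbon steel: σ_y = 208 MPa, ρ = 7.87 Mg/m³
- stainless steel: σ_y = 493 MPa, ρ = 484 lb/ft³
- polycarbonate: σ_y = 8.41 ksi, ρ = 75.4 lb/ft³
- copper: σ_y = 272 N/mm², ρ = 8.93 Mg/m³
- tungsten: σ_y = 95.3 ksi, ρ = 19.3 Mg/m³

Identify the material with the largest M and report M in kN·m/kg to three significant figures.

After converting to SI:
  molybdenum: σ_y = 427.0 MPa, ρ = 10200 kg/m³
  brass: σ_y = 140.0 MPa, ρ = 8590 kg/m³
  low-carbon steel: σ_y = 208.0 MPa, ρ = 7870 kg/m³
  stainless steel: σ_y = 493.0 MPa, ρ = 7753 kg/m³
  polycarbonate: σ_y = 57.98 MPa, ρ = 1208 kg/m³
  copper: σ_y = 272.0 MPa, ρ = 8930 kg/m³
  tungsten: σ_y = 657.1 MPa, ρ = 19300 kg/m³
  stainless steel: M = 63.6 kN·m/kg
  polycarbonate: M = 48.0 kN·m/kg
  molybdenum: M = 41.9 kN·m/kg
  tungsten: M = 34.0 kN·m/kg
  copper: M = 30.5 kN·m/kg
  low-carbon steel: M = 26.4 kN·m/kg
  brass: M = 16.3 kN·m/kg
The maximum is for stainless steel.

stainless steel, M = 63.6 kN·m/kg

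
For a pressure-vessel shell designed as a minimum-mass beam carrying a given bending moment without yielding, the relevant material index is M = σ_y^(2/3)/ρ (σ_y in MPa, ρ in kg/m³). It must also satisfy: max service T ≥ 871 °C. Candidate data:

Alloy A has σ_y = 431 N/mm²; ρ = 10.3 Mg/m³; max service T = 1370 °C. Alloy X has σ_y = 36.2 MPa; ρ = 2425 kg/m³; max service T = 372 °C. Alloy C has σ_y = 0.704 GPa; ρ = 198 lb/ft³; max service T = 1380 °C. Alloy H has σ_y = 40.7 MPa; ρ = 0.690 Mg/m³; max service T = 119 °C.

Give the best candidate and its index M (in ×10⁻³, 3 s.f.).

Screen on constraints: max service T ≥ 871 °C. Survivors: alloy A, alloy C.
After converting to SI:
  alloy A: σ_y = 431.0 MPa, ρ = 10300 kg/m³
  alloy C: σ_y = 704.0 MPa, ρ = 3172 kg/m³
  alloy C: M = 25.0×10⁻³
  alloy A: M = 5.54×10⁻³
The maximum is for alloy C.

alloy C, M = 25.0×10⁻³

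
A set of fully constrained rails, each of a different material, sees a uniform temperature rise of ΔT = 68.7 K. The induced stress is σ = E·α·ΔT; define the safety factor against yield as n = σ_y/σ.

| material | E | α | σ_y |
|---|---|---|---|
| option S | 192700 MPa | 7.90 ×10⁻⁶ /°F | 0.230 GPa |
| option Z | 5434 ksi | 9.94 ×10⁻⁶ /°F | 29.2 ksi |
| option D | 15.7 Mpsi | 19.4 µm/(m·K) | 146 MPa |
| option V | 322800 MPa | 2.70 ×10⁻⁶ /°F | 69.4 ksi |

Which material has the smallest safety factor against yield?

option D

Per material, after unit conversion:
  option S: E = 192.7, α = 14.2, σ_y = 230.0 → σ = 188 MPa, n = 1.22
  option Z: E = 37.47, α = 17.9, σ_y = 201.3 → σ = 46.1 MPa, n = 4.37
  option D: E = 108.2, α = 19.4, σ_y = 146.0 → σ = 144 MPa, n = 1.01
  option V: E = 322.8, α = 4.86, σ_y = 478.5 → σ = 108 MPa, n = 4.44
Smallest n: option D with n = 1.01.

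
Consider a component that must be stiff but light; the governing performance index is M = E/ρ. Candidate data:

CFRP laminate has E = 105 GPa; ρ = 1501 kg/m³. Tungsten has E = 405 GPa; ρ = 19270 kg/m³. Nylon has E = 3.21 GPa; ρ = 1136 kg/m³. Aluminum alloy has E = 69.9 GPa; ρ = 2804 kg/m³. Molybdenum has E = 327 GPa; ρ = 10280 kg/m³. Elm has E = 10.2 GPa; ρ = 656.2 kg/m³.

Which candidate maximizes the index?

Per-candidate index values:
  CFRP laminate: M = 70.0 MN·m/kg
  molybdenum: M = 31.8 MN·m/kg
  aluminum alloy: M = 24.9 MN·m/kg
  tungsten: M = 21.0 MN·m/kg
  elm: M = 15.5 MN·m/kg
  nylon: M = 2.83 MN·m/kg
CFRP laminate has the largest M.

CFRP laminate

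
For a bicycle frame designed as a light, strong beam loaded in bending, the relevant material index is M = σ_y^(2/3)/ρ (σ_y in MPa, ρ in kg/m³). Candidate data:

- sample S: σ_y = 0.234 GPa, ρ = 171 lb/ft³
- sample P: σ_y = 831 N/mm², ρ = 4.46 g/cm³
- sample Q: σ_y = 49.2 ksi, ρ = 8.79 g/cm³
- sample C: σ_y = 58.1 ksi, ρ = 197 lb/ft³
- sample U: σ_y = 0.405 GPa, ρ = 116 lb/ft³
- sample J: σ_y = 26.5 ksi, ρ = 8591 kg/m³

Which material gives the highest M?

Convert each candidate to consistent units, then evaluate M:
  sample S: σ_y = 234.0 MPa, ρ = 2739 kg/m³
  sample P: σ_y = 831.0 MPa, ρ = 4460 kg/m³
  sample Q: σ_y = 339.2 MPa, ρ = 8790 kg/m³
  sample C: σ_y = 400.6 MPa, ρ = 3156 kg/m³
  sample U: σ_y = 405.0 MPa, ρ = 1858 kg/m³
  sample J: σ_y = 182.7 MPa, ρ = 8591 kg/m³
  sample U: M = 29.5×10⁻³
  sample P: M = 19.8×10⁻³
  sample C: M = 17.2×10⁻³
  sample S: M = 13.9×10⁻³
  sample Q: M = 5.53×10⁻³
  sample J: M = 3.75×10⁻³
Highest index: sample U.

sample U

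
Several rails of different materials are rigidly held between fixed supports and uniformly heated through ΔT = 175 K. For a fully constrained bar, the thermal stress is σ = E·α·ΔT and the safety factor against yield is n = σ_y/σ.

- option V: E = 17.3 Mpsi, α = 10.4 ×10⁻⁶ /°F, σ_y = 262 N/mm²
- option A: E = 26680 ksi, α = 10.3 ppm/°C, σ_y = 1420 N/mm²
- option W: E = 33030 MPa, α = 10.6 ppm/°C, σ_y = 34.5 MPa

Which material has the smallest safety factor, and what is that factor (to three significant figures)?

In consistent units (E in GPa, α in ×10⁻⁶/K, σ_y in MPa):
  option V: E = 119.3, α = 18.7, σ_y = 262.0 → σ = 391 MPa, n = 0.670
  option A: E = 184.0, α = 10.3, σ_y = 1420 → σ = 332 MPa, n = 4.28
  option W: E = 33.03, α = 10.6, σ_y = 34.50 → σ = 61.3 MPa, n = 0.563
Smallest n: option W with n = 0.563.

option W, n = 0.563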